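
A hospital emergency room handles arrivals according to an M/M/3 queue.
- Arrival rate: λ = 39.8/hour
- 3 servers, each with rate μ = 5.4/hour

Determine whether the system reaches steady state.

Stability requires ρ = λ/(cμ) < 1
ρ = 39.8/(3 × 5.4) = 39.8/16.20 = 2.4568
Since 2.4568 ≥ 1, the system is UNSTABLE.
Need c > λ/μ = 39.8/5.4 = 7.37.
Minimum servers needed: c = 8.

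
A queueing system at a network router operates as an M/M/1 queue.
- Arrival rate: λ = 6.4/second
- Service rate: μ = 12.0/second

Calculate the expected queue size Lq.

ρ = λ/μ = 6.4/12.0 = 0.5333
For M/M/1: Lq = λ²/(μ(μ-λ))
Lq = 40.96/(12.0 × 5.60)
Lq = 0.6095 packets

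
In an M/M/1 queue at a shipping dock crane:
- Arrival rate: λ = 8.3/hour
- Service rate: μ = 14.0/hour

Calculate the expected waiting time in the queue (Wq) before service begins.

First, compute utilization: ρ = λ/μ = 8.3/14.0 = 0.5929
For M/M/1: Wq = λ/(μ(μ-λ))
Wq = 8.3/(14.0 × (14.0-8.3))
Wq = 8.3/(14.0 × 5.70)
Wq = 0.1040 hours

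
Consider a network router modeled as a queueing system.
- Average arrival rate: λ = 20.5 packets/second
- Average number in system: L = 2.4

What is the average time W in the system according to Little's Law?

Little's Law: L = λW, so W = L/λ
W = 2.4/20.5 = 0.1171 seconds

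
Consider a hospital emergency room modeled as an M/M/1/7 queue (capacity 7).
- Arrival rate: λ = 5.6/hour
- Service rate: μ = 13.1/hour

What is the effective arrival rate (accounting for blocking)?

ρ = λ/μ = 5.6/13.1 = 0.42748
P₀ = (1-ρ)/(1-ρ^(K+1)) = (1-0.42748)/(1-0.42748^8) = 0.57252/0.99888 = 0.5732
P_K = P₀×ρ^K = 0.5732 × 0.42748^7 = 0.5732 × 0.002609 = 0.001495
λ_eff = λ(1-P_K) = 5.6 × (1 - 0.001495) = 5.6 × 0.9985 = 5.5916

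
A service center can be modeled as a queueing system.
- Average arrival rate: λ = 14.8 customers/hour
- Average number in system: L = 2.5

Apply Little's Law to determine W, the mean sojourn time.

Little's Law: L = λW, so W = L/λ
W = 2.5/14.8 = 0.1689 hours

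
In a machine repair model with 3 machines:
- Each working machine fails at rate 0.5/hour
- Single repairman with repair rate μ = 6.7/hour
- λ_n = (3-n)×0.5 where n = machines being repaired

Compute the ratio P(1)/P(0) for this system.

P(1)/P(0) = ∏_{i=0}^{1-1} λ_i/μ_{i+1}
= (3-0)×0.5/6.7
= 0.2239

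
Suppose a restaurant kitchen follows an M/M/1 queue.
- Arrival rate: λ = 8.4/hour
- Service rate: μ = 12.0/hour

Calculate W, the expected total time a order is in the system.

First, compute utilization: ρ = λ/μ = 8.4/12.0 = 0.7000
For M/M/1: W = 1/(μ-λ)
W = 1/(12.0-8.4) = 1/3.60
W = 0.2778 hours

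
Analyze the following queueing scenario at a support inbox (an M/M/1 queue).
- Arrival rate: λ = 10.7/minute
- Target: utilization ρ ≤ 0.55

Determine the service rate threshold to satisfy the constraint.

ρ = λ/μ, so μ = λ/ρ
μ ≥ 10.7/0.55 = 19.4545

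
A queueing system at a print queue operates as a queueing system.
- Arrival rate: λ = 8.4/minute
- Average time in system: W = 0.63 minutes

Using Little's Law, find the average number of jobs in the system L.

Little's Law: L = λW
L = 8.4 × 0.63 = 5.2920 jobs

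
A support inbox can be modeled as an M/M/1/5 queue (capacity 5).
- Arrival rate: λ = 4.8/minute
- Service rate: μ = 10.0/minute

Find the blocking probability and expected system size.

ρ = λ/μ = 4.8/10.0 = 0.4800
P₀ = (1-ρ)/(1-ρ^(K+1)) = (1-0.4800)/(1-0.4800^6) = 0.5200/0.9878 = 0.5264
P_K = P₀×ρ^K = 0.5264 × 0.4800^5 = 0.5264 × 0.02548 = 0.01341
Blocking probability P_5 = 0.01341 (1.34%)
L = ρ[1 - (K+1)ρ^K + Kρ^(K+1)] / [(1-ρ)(1-ρ^(K+1))]
L = 0.4800 × (1 - 6×0.02548 + 5×0.01223) / ((1 - 0.4800) × (1 - 0.01223)) = 0.8488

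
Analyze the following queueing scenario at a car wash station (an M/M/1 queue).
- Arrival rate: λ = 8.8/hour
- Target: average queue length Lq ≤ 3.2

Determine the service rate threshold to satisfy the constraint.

For M/M/1: Lq = λ²/(μ(μ-λ))
Need Lq ≤ 3.2, i.e. μ(μ-λ) ≥ λ²/3.2
μ² - 8.8μ - 77.44/3.2 ≥ 0  →  μ² - 8.8μ - 24.2000 ≥ 0
Quadratic formula (positive root): μ = [λ + √(λ² + 4×24.2000)]/2
Discriminant: 77.44 + 4×24.2000 = 174.2400, √174.2400 = 13.2000
μ ≥ (8.8 + 13.2000)/2 = 11.0000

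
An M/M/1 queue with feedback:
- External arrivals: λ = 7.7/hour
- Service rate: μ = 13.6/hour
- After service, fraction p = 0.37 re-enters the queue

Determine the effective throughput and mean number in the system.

Effective arrival rate: λ_eff = λ/(1-p) = 7.7/(1-0.37) = 7.7/0.63 = 12.22222
ρ = λ_eff/μ = 12.22222/13.6 = 0.898693
L = ρ/(1-ρ) = 0.898693/(1-0.898693) = 8.8710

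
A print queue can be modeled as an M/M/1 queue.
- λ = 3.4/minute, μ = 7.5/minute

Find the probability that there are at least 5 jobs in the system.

ρ = λ/μ = 3.4/7.5 = 0.45333
P(N ≥ n) = ρⁿ
P(N ≥ 5) = 0.45333^5
P(N ≥ 5) = 0.01915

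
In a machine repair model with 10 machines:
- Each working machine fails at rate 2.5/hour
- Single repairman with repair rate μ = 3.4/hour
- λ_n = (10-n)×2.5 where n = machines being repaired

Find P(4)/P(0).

P(4)/P(0) = ∏_{i=0}^{4-1} λ_i/μ_{i+1}
= (10-0)×2.5/3.4 × (10-1)×2.5/3.4 × (10-2)×2.5/3.4 × (10-3)×2.5/3.4
= 1473.2448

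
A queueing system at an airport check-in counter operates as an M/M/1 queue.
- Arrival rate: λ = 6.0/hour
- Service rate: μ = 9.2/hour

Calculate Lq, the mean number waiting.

ρ = λ/μ = 6.0/9.2 = 0.6522
For M/M/1: Lq = λ²/(μ(μ-λ))
Lq = 36.00/(9.2 × 3.20)
Lq = 1.2228 passengers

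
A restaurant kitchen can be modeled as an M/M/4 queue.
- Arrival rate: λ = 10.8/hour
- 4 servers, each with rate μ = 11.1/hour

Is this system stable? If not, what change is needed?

Stability requires ρ = λ/(cμ) < 1
ρ = 10.8/(4 × 11.1) = 10.8/44.40 = 0.2432
Since 0.2432 < 1, the system is STABLE.
The servers are busy 24.32% of the time.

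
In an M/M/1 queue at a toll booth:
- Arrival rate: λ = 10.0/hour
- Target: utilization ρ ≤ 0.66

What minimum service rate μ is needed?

ρ = λ/μ, so μ = λ/ρ
μ ≥ 10.0/0.66 = 15.1515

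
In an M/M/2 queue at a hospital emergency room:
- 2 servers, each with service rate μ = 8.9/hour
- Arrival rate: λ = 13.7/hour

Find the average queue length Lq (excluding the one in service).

Traffic intensity: ρ = λ/(cμ) = 13.7/(2×8.9) = 0.7697
Since ρ = 0.7697 < 1, system is stable.
Offered load a = λ/μ = cρ = 13.7/8.9 = 1.5393
P₀ = [ Σₙ₌₀^1 aⁿ/n! + a^2/(2!(1-ρ)) ]⁻¹
Σ = a^0/0! + a^1/1! = 1.0000 + 1.5393 = 2.5393
a^2/(2!(1-ρ)) = 2.36952/(2 × 0.230337) = 5.1436
P₀ = 1/(2.5393 + 5.1436) = 0.1302
Lq = P₀·a^2·ρ / (2!(1-ρ)²) = 0.13016 × 2.3695 × 0.76966 / (2 × 0.053055) = 2.2371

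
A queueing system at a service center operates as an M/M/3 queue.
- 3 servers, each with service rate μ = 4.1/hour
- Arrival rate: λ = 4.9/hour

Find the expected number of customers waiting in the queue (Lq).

Traffic intensity: ρ = λ/(cμ) = 4.9/(3×4.1) = 0.3984
Since ρ = 0.3984 < 1, system is stable.
Offered load a = λ/μ = cρ = 4.9/4.1 = 1.1951
P₀ = [ Σₙ₌₀^2 aⁿ/n! + a^3/(3!(1-ρ)) ]⁻¹
Σ = a^0/0! + a^1/1! + a^2/2! = 1.0000 + 1.1951 + 0.7142 = 2.9093
a^3/(3!(1-ρ)) = 1.7070/(6 × 0.6016) = 0.4729
P₀ = 1/(2.9093 + 0.4729) = 0.2957
Lq = P₀·a^3·ρ / (3!(1-ρ)²) = 0.29567 × 1.7070 × 0.39837 / (6 × 0.36195) = 0.09258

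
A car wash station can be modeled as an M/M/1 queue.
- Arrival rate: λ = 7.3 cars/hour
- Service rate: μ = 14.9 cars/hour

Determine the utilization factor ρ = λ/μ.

Server utilization: ρ = λ/μ
ρ = 7.3/14.9 = 0.4899
The server is busy 48.99% of the time.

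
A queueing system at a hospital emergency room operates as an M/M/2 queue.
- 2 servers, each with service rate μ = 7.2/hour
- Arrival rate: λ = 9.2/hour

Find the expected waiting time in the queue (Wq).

Traffic intensity: ρ = λ/(cμ) = 9.2/(2×7.2) = 0.6389
Since ρ = 0.6389 < 1, system is stable.
Offered load a = λ/μ = cρ = 9.2/7.2 = 1.2778
P₀ = [ Σₙ₌₀^1 aⁿ/n! + a^2/(2!(1-ρ)) ]⁻¹
Σ = a^0/0! + a^1/1! = 1.0000 + 1.2778 = 2.2778
a^2/(2!(1-ρ)) = 1.6327/(2 × 0.3611) = 2.2607
P₀ = 1/(2.2778 + 2.2607) = 0.2203
Lq = P₀·a^2·ρ / (2!(1-ρ)²) = 0.22034 × 1.6327 × 0.63889 / (2 × 0.13040) = 0.8813
Wq = Lq/λ = 0.8813/9.2 = 0.09579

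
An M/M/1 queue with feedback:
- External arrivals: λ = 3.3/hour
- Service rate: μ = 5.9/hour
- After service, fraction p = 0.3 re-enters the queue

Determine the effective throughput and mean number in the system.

Effective arrival rate: λ_eff = λ/(1-p) = 3.3/(1-0.3) = 3.3/0.70 = 4.7143
ρ = λ_eff/μ = 4.7143/5.9 = 0.79903
L = ρ/(1-ρ) = 0.79903/(1-0.79903) = 3.9759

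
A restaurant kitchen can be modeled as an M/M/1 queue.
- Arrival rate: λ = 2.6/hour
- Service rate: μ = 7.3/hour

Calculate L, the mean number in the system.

ρ = λ/μ = 2.6/7.3 = 0.3562
For M/M/1: L = λ/(μ-λ)
L = 2.6/(7.3-2.6) = 2.6/4.70
L = 0.5532 orders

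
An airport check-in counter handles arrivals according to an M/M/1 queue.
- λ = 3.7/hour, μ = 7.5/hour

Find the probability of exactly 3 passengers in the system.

ρ = λ/μ = 3.7/7.5 = 0.4933
P(n) = (1-ρ)ρⁿ
P(3) = (1-0.4933) × 0.4933^3
P(3) = 0.506700 × 0.120042
P(3) = 0.06083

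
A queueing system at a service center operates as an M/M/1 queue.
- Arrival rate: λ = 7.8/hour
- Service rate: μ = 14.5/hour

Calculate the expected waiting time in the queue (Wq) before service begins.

First, compute utilization: ρ = λ/μ = 7.8/14.5 = 0.5379
For M/M/1: Wq = λ/(μ(μ-λ))
Wq = 7.8/(14.5 × (14.5-7.8))
Wq = 7.8/(14.5 × 6.70)
Wq = 0.08029 hours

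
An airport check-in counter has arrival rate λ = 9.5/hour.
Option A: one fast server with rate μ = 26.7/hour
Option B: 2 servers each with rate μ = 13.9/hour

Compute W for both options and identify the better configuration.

Option A: single server μ = 26.7 (M/M/1)
  ρ_A = 9.5/26.7 = 0.3558
  W_A = 1/(μ-λ) = 1/(26.7-9.5) = 1/17.20 = 0.05814

Option B: 2 servers μ = 13.9 (M/M/2)
  ρ_B = λ/(cμ) = 9.5/(2×13.9) = 0.3417
  Offered load a = λ/μ = cρ = 9.5/13.9 = 0.6835
  P₀ = [ Σₙ₌₀^1 aⁿ/n! + a^2/(2!(1-ρ)) ]⁻¹
  Σ = a^0/0! + a^1/1! = 1.0000 + 0.6835 = 1.6835
  a^2/(2!(1-ρ)) = 0.4671/(2 × 0.6583) = 0.3548
  P₀ = 1/(1.6835 + 0.3548) = 0.4906
  Lq = P₀·a^2·ρ / (2!(1-ρ)²) = 0.4906 × 0.4671 × 0.3417 / (2 × 0.4333) = 0.09036
  Wq_B = Lq/λ = 0.09036/9.5 = 0.009512
  W_B = Wq_B + 1/μ = 0.009512 + 0.07194 = 0.08145

Since W_A = 0.05814 < W_B = 0.08145, Option A (single fast server) has the shorter time in system.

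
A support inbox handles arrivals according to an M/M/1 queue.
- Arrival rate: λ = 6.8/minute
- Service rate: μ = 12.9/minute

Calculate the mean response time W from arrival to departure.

First, compute utilization: ρ = λ/μ = 6.8/12.9 = 0.5271
For M/M/1: W = 1/(μ-λ)
W = 1/(12.9-6.8) = 1/6.10
W = 0.1639 minutes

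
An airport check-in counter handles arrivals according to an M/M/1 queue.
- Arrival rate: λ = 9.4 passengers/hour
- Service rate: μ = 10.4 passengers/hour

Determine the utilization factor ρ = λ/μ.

Server utilization: ρ = λ/μ
ρ = 9.4/10.4 = 0.9038
The server is busy 90.38% of the time.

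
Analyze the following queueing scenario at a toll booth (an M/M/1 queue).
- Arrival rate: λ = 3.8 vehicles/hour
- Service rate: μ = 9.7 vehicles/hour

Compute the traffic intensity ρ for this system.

Server utilization: ρ = λ/μ
ρ = 3.8/9.7 = 0.3918
The server is busy 39.18% of the time.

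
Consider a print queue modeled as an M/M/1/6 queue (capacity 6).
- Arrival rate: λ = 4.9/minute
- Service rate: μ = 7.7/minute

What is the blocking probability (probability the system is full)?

ρ = λ/μ = 4.9/7.7 = 0.63636
P₀ = (1-ρ)/(1-ρ^(K+1)) = (1-0.63636)/(1-0.63636^7) = 0.3636/0.9577 = 0.3797
P_K = P₀×ρ^K = 0.37969 × 0.63636^6 = 0.37969 × 0.066408 = 0.02521
Blocking probability = 2.52%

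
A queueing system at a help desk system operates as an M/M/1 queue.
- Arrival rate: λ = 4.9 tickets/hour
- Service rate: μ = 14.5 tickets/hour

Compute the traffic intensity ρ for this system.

Server utilization: ρ = λ/μ
ρ = 4.9/14.5 = 0.3379
The server is busy 33.79% of the time.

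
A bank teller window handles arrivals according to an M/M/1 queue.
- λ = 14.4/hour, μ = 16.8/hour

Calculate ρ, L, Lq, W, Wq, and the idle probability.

Step 1: ρ = λ/μ = 14.4/16.8 = 0.8571
Step 2: L = λ/(μ-λ) = 14.4/2.40 = 6.0000
Step 3: Lq = λ²/(μ(μ-λ)) = 207.36/(16.8×2.40) = 5.1429
Step 4: W = 1/(μ-λ) = 1/2.40 = 0.41667
Step 5: Wq = λ/(μ(μ-λ)) = 14.4/(16.8×2.40) = 0.3571
Step 6: P(0) = 1-ρ = 0.1429
Verify: L = λW = 14.4×0.41667 = 6.0000 ✔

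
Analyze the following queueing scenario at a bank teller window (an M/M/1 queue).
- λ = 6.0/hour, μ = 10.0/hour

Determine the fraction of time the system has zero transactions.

ρ = λ/μ = 6.0/10.0 = 0.6000
P(0) = 1 - ρ = 1 - 0.6000 = 0.4000
The server is idle 40.00% of the time.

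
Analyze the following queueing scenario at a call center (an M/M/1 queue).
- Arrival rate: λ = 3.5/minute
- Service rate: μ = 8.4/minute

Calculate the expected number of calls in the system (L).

ρ = λ/μ = 3.5/8.4 = 0.4167
For M/M/1: L = λ/(μ-λ)
L = 3.5/(8.4-3.5) = 3.5/4.90
L = 0.7143 calls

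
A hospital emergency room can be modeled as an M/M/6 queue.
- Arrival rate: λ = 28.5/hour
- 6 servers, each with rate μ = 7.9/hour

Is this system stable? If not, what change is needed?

Stability requires ρ = λ/(cμ) < 1
ρ = 28.5/(6 × 7.9) = 28.5/47.40 = 0.6013
Since 0.6013 < 1, the system is STABLE.
The servers are busy 60.13% of the time.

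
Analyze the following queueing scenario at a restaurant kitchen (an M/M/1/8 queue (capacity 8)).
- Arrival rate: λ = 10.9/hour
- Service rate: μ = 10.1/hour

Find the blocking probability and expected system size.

ρ = λ/μ = 10.9/10.1 = 1.07921
P₀ = (1-ρ)/(1-ρ^(K+1)) = (1-1.07921)/(1-1.07921^9) = -0.07921/-0.9859 = 0.08034
P_K = P₀×ρ^K = 0.08034 × 1.07921^8 = 0.08034 × 1.8401 = 0.1478
Blocking probability P_8 = 0.1478 (14.78%)
L = ρ[1 - (K+1)ρ^K + Kρ^(K+1)] / [(1-ρ)(1-ρ^(K+1))]
L = 1.07921 × (1 - 9×1.840127 + 8×1.985883) / ((1 - 1.07921) × (1 - 1.985883)) = 4.5042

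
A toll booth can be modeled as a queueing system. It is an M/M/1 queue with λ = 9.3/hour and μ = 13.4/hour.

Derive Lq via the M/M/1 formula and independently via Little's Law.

Method 1 (direct): Lq = λ²/(μ(μ-λ)) = 86.49/(13.4 × 4.10) = 1.5743

Method 2 (Little's Law):
W = 1/(μ-λ) = 1/4.10 = 0.243902
Wq = W - 1/μ = 0.243902 - 0.0746269 = 0.16928
Lq = λWq = 9.3 × 0.16928 = 1.5743 ✔ (matches Method 1)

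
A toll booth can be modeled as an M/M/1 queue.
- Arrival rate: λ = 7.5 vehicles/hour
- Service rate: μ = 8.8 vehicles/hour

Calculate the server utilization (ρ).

Server utilization: ρ = λ/μ
ρ = 7.5/8.8 = 0.8523
The server is busy 85.23% of the time.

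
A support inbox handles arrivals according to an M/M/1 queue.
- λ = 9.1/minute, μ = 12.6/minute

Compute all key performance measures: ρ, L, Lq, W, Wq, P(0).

Step 1: ρ = λ/μ = 9.1/12.6 = 0.7222
Step 2: L = λ/(μ-λ) = 9.1/3.50 = 2.6000
Step 3: Lq = λ²/(μ(μ-λ)) = 82.81/(12.6×3.50) = 1.8778
Step 4: W = 1/(μ-λ) = 1/3.50 = 0.28571
Step 5: Wq = λ/(μ(μ-λ)) = 9.1/(12.6×3.50) = 0.2063
Step 6: P(0) = 1-ρ = 0.2778
Verify: L = λW = 9.1×0.28571 = 2.6000 ✔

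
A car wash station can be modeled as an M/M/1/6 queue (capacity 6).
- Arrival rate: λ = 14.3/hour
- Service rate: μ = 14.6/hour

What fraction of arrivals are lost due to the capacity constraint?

ρ = λ/μ = 14.3/14.6 = 0.97945
P₀ = (1-ρ)/(1-ρ^(K+1)) = (1-0.97945)/(1-0.97945^7) = 0.02055/0.1353 = 0.1519
P_K = P₀×ρ^K = 0.1519 × 0.97945^6 = 0.1519 × 0.8829 = 0.1341
Blocking probability = 13.41%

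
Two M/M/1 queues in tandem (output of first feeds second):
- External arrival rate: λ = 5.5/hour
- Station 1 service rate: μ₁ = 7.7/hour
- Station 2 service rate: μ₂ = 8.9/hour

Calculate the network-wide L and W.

By Jackson's theorem, each station behaves as independent M/M/1.
Station 1: ρ₁ = 5.5/7.7 = 0.7143, L₁ = ρ₁/(1-ρ₁) = λ/(μ₁-λ) = 5.5/2.20 = 2.5000
Station 2: ρ₂ = 5.5/8.9 = 0.6180, L₂ = ρ₂/(1-ρ₂) = λ/(μ₂-λ) = 5.5/3.40 = 1.6176
Total: L = L₁ + L₂ = 2.5000 + 1.6176 = 4.1176
W = L/λ = 4.1176/5.5 = 0.7487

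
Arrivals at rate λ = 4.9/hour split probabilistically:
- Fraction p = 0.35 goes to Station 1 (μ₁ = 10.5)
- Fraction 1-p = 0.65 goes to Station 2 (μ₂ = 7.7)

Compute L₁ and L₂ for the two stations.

Effective rates: λ₁ = 4.9×0.35 = 1.715, λ₂ = 4.9×0.65 = 3.185
Station 1: ρ₁ = 1.715/10.5 = 0.1633, L₁ = ρ₁/(1-ρ₁) = 0.1633/(1-0.1633) = 0.1952
Station 2: ρ₂ = 3.185/7.7 = 0.41364, L₂ = ρ₂/(1-ρ₂) = 0.41364/(1-0.41364) = 0.7054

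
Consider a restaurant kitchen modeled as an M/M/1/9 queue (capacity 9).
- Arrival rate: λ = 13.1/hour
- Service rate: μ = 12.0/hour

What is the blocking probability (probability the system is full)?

ρ = λ/μ = 13.1/12.0 = 1.09167
P₀ = (1-ρ)/(1-ρ^(K+1)) = (1-1.09167)/(1-1.09167^10) = -0.09167/-1.4039 = 0.06530
P_K = P₀×ρ^K = 0.06530 × 1.09167^9 = 0.06530 × 2.2020 = 0.1438
Blocking probability = 14.38%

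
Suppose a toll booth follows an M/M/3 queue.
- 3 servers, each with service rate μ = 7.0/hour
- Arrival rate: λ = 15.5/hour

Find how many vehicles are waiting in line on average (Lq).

Traffic intensity: ρ = λ/(cμ) = 15.5/(3×7.0) = 0.7381
Since ρ = 0.7381 < 1, system is stable.
Offered load a = λ/μ = cρ = 15.5/7.0 = 2.2143
P₀ = [ Σₙ₌₀^2 aⁿ/n! + a^3/(3!(1-ρ)) ]⁻¹
Σ = a^0/0! + a^1/1! + a^2/2! = 1.0000 + 2.2143 + 2.4515 = 5.6658
a^3/(3!(1-ρ)) = 10.8568/(6 × 0.261905) = 6.9089
P₀ = 1/(5.6658 + 6.9089) = 0.07952
Lq = P₀·a^3·ρ / (3!(1-ρ)²) = 0.07952 × 10.8568 × 0.7381 / (6 × 0.06859) = 1.5484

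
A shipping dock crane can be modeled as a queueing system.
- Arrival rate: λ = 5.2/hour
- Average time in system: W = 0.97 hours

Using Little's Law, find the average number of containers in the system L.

Little's Law: L = λW
L = 5.2 × 0.97 = 5.0440 containers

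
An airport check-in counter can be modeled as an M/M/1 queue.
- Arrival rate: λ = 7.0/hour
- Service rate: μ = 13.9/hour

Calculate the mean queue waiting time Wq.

First, compute utilization: ρ = λ/μ = 7.0/13.9 = 0.5036
For M/M/1: Wq = λ/(μ(μ-λ))
Wq = 7.0/(13.9 × (13.9-7.0))
Wq = 7.0/(13.9 × 6.90)
Wq = 0.07299 hours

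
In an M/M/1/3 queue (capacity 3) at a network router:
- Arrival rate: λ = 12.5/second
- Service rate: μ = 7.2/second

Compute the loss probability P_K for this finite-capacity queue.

ρ = λ/μ = 12.5/7.2 = 1.7361
P₀ = (1-ρ)/(1-ρ^(K+1)) = (1-1.7361)/(1-1.7361^4) = -0.7361/-8.0845 = 0.09105
P_K = P₀×ρ^K = 0.09105 × 1.7361^3 = 0.09105 × 5.2327 = 0.4764
Blocking probability = 47.64%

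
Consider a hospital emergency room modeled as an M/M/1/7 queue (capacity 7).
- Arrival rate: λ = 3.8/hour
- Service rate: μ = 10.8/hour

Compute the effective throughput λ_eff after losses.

ρ = λ/μ = 3.8/10.8 = 0.35185
P₀ = (1-ρ)/(1-ρ^(K+1)) = (1-0.35185)/(1-0.35185^8) = 0.6482/0.9998 = 0.6483
P_K = P₀×ρ^K = 0.6483 × 0.35185^7 = 0.6483 × 0.0006676 = 0.0004328
λ_eff = λ(1-P_K) = 3.8 × (1 - 0.0004328) = 3.8 × 0.99957 = 3.7984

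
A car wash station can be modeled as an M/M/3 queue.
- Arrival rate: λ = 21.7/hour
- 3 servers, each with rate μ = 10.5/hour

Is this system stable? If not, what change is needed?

Stability requires ρ = λ/(cμ) < 1
ρ = 21.7/(3 × 10.5) = 21.7/31.50 = 0.6889
Since 0.6889 < 1, the system is STABLE.
The servers are busy 68.89% of the time.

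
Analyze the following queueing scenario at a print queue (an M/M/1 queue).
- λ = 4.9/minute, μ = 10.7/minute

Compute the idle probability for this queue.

ρ = λ/μ = 4.9/10.7 = 0.4579
P(0) = 1 - ρ = 1 - 0.4579 = 0.5421
The server is idle 54.21% of the time.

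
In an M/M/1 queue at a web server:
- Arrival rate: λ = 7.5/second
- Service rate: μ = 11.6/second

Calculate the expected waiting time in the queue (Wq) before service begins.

First, compute utilization: ρ = λ/μ = 7.5/11.6 = 0.6466
For M/M/1: Wq = λ/(μ(μ-λ))
Wq = 7.5/(11.6 × (11.6-7.5))
Wq = 7.5/(11.6 × 4.10)
Wq = 0.1577 seconds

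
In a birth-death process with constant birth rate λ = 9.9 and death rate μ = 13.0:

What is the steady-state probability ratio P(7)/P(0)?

For constant rates: P(n)/P(0) = (λ/μ)^n
P(7)/P(0) = (9.9/13.0)^7 = 0.7615^7 = 0.1485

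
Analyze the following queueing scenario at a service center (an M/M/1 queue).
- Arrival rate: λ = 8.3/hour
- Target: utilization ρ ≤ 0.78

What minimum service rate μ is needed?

ρ = λ/μ, so μ = λ/ρ
μ ≥ 8.3/0.78 = 10.6410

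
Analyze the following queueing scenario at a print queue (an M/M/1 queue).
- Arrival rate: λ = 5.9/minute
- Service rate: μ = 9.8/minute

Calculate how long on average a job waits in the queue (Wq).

First, compute utilization: ρ = λ/μ = 5.9/9.8 = 0.6020
For M/M/1: Wq = λ/(μ(μ-λ))
Wq = 5.9/(9.8 × (9.8-5.9))
Wq = 5.9/(9.8 × 3.90)
Wq = 0.1544 minutes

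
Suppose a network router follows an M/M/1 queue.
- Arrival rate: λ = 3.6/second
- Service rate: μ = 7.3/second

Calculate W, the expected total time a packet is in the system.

First, compute utilization: ρ = λ/μ = 3.6/7.3 = 0.4932
For M/M/1: W = 1/(μ-λ)
W = 1/(7.3-3.6) = 1/3.70
W = 0.2703 seconds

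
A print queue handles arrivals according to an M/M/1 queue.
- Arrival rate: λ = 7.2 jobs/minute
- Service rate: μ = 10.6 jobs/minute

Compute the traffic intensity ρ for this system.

Server utilization: ρ = λ/μ
ρ = 7.2/10.6 = 0.6792
The server is busy 67.92% of the time.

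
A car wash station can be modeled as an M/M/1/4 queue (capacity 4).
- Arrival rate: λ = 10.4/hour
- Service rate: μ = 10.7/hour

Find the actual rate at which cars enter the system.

ρ = λ/μ = 10.4/10.7 = 0.97196
P₀ = (1-ρ)/(1-ρ^(K+1)) = (1-0.97196)/(1-0.97196^5) = 0.02804/0.1326 = 0.2115
P_K = P₀×ρ^K = 0.2115 × 0.97196^4 = 0.2115 × 0.8925 = 0.1888
λ_eff = λ(1-P_K) = 10.4 × (1 - 0.18879) = 10.4 × 0.81121 = 8.4366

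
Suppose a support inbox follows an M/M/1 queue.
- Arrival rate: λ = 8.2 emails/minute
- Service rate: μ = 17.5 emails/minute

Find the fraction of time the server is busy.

Server utilization: ρ = λ/μ
ρ = 8.2/17.5 = 0.4686
The server is busy 46.86% of the time.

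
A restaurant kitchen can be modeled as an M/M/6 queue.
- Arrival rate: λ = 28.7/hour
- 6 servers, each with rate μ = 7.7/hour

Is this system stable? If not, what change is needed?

Stability requires ρ = λ/(cμ) < 1
ρ = 28.7/(6 × 7.7) = 28.7/46.20 = 0.6212
Since 0.6212 < 1, the system is STABLE.
The servers are busy 62.12% of the time.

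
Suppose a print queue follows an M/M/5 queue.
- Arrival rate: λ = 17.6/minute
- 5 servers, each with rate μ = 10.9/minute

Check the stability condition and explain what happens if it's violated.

Stability requires ρ = λ/(cμ) < 1
ρ = 17.6/(5 × 10.9) = 17.6/54.50 = 0.3229
Since 0.3229 < 1, the system is STABLE.
The servers are busy 32.29% of the time.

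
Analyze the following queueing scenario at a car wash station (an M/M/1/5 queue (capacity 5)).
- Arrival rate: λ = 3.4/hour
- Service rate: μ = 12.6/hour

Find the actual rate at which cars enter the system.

ρ = λ/μ = 3.4/12.6 = 0.26984
P₀ = (1-ρ)/(1-ρ^(K+1)) = (1-0.26984)/(1-0.26984^6) = 0.73016/0.99961 = 0.7304
P_K = P₀×ρ^K = 0.7304 × 0.26984^5 = 0.7304 × 0.001431 = 0.001045
λ_eff = λ(1-P_K) = 3.4 × (1 - 0.001045) = 3.4 × 0.998955 = 3.3964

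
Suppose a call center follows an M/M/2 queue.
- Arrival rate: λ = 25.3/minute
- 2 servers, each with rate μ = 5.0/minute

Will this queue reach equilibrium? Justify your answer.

Stability requires ρ = λ/(cμ) < 1
ρ = 25.3/(2 × 5.0) = 25.3/10.00 = 2.5300
Since 2.5300 ≥ 1, the system is UNSTABLE.
Need c > λ/μ = 25.3/5.0 = 5.06.
Minimum servers needed: c = 6.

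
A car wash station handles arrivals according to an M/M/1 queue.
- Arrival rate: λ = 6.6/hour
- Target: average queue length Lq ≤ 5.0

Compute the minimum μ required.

For M/M/1: Lq = λ²/(μ(μ-λ))
Need Lq ≤ 5.0, i.e. μ(μ-λ) ≥ λ²/5.0
μ² - 6.6μ - 43.56/5.0 ≥ 0  →  μ² - 6.6μ - 8.7120 ≥ 0
Quadratic formula (positive root): μ = [λ + √(λ² + 4×8.7120)]/2
Discriminant: 43.56 + 4×8.7120 = 78.4080, √78.4080 = 8.8548
μ ≥ (6.6 + 8.8548)/2 = 7.7274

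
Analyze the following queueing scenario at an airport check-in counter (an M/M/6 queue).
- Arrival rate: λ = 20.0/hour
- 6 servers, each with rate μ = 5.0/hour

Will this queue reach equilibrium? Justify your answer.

Stability requires ρ = λ/(cμ) < 1
ρ = 20.0/(6 × 5.0) = 20.0/30.00 = 0.6667
Since 0.6667 < 1, the system is STABLE.
The servers are busy 66.67% of the time.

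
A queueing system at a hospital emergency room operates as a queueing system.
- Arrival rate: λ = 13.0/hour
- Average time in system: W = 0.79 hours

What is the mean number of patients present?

Little's Law: L = λW
L = 13.0 × 0.79 = 10.2700 patients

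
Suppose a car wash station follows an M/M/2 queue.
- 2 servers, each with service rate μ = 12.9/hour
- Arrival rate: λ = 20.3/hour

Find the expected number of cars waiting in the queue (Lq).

Traffic intensity: ρ = λ/(cμ) = 20.3/(2×12.9) = 0.7868
Since ρ = 0.7868 < 1, system is stable.
Offered load a = λ/μ = cρ = 20.3/12.9 = 1.5736
P₀ = [ Σₙ₌₀^1 aⁿ/n! + a^2/(2!(1-ρ)) ]⁻¹
Σ = a^0/0! + a^1/1! = 1.0000 + 1.5736 = 2.5736
a^2/(2!(1-ρ)) = 2.4764/(2 × 0.21318) = 5.8082
P₀ = 1/(2.5736 + 5.8082) = 0.1193
Lq = P₀·a^2·ρ / (2!(1-ρ)²) = 0.119306 × 2.47635 × 0.786822 / (2 × 0.0454450) = 2.5576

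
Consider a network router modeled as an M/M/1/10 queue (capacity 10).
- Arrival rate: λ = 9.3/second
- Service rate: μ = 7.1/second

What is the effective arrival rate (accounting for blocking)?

ρ = λ/μ = 9.3/7.1 = 1.30986
P₀ = (1-ρ)/(1-ρ^(K+1)) = (1-1.30986)/(1-1.30986^11) = -0.3099/-18.4748 = 0.01677
P_K = P₀×ρ^K = 0.016772 × 1.30986^10 = 0.016772 × 14.8679 = 0.2494
λ_eff = λ(1-P_K) = 9.3 × (1 - 0.249364) = 9.3 × 0.750636 = 6.9809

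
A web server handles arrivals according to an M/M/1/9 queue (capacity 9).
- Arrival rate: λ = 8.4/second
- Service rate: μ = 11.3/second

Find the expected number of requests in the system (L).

ρ = λ/μ = 8.4/11.3 = 0.74336
P₀ = (1-ρ)/(1-ρ^(K+1)) = (1-0.74336)/(1-0.74336^10) = 0.25664/0.94848 = 0.2706
P_K = P₀×ρ^K = 0.27058 × 0.74336^9 = 0.27058 × 0.069309 = 0.01875
L = ρ[1 - (K+1)ρ^K + Kρ^(K+1)] / [(1-ρ)(1-ρ^(K+1))]
L = 0.74336 × (1 - 10×0.069309 + 9×0.051522) / ((1 - 0.74336) × (1 - 0.051522)) = 2.3533 requests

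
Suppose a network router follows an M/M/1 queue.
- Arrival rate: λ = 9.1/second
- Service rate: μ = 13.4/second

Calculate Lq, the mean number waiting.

ρ = λ/μ = 9.1/13.4 = 0.6791
For M/M/1: Lq = λ²/(μ(μ-λ))
Lq = 82.81/(13.4 × 4.30)
Lq = 1.4372 packets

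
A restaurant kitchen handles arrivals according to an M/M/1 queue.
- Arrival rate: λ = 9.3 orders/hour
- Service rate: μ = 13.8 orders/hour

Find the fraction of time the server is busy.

Server utilization: ρ = λ/μ
ρ = 9.3/13.8 = 0.6739
The server is busy 67.39% of the time.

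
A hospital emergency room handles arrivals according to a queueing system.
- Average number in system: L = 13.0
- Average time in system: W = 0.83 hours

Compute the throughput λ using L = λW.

Little's Law: L = λW, so λ = L/W
λ = 13.0/0.83 = 15.6627 patients/hour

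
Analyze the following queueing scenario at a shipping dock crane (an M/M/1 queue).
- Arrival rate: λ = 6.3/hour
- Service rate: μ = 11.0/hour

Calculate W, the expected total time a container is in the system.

First, compute utilization: ρ = λ/μ = 6.3/11.0 = 0.5727
For M/M/1: W = 1/(μ-λ)
W = 1/(11.0-6.3) = 1/4.70
W = 0.2128 hours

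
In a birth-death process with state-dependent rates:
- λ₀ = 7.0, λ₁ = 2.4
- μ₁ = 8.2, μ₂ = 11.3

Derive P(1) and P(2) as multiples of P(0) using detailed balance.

Balance equations:
State 0: λ₀P₀ = μ₁P₁ → P₁ = (λ₀/μ₁)P₀ = (7.0/8.2)P₀ = 0.8537P₀
State 1: P₂ = (λ₀λ₁)/(μ₁μ₂)P₀ = (7.0×2.4)/(8.2×11.3)P₀ = 0.1813P₀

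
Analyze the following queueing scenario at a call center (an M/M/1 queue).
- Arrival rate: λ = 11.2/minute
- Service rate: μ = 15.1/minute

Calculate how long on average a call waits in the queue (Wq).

First, compute utilization: ρ = λ/μ = 11.2/15.1 = 0.7417
For M/M/1: Wq = λ/(μ(μ-λ))
Wq = 11.2/(15.1 × (15.1-11.2))
Wq = 11.2/(15.1 × 3.90)
Wq = 0.1902 minutes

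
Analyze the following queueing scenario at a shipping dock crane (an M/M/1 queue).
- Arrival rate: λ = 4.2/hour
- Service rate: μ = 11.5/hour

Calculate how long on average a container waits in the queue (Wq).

First, compute utilization: ρ = λ/μ = 4.2/11.5 = 0.3652
For M/M/1: Wq = λ/(μ(μ-λ))
Wq = 4.2/(11.5 × (11.5-4.2))
Wq = 4.2/(11.5 × 7.30)
Wq = 0.05003 hours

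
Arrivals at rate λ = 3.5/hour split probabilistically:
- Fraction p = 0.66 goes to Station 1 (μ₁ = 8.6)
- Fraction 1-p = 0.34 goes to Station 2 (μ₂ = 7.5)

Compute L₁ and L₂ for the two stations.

Effective rates: λ₁ = 3.5×0.66 = 2.31, λ₂ = 3.5×0.34 = 1.19
Station 1: ρ₁ = 2.31/8.6 = 0.2686, L₁ = ρ₁/(1-ρ₁) = 0.2686/(1-0.2686) = 0.3672
Station 2: ρ₂ = 1.19/7.5 = 0.1587, L₂ = ρ₂/(1-ρ₂) = 0.1587/(1-0.1587) = 0.1886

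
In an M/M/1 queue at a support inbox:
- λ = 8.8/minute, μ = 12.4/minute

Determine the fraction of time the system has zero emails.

ρ = λ/μ = 8.8/12.4 = 0.7097
P(0) = 1 - ρ = 1 - 0.7097 = 0.2903
The server is idle 29.03% of the time.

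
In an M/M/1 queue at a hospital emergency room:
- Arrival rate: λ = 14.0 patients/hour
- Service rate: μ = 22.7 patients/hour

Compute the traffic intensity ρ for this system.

Server utilization: ρ = λ/μ
ρ = 14.0/22.7 = 0.6167
The server is busy 61.67% of the time.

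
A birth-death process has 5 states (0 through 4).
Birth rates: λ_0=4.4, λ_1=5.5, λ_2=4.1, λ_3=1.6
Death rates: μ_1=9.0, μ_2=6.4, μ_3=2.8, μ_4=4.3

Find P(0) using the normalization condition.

Ratios P(n)/P(0) = (λ₀···λₙ₋₁)/(μ₁···μₙ):
P(1)/P(0) = (4.4)/(9.0) = 0.4889
P(2)/P(0) = (4.4×5.5)/(9.0×6.4) = 0.4201
P(3)/P(0) = (4.4×5.5×4.1)/(9.0×6.4×2.8) = 0.6152
P(4)/P(0) = (4.4×5.5×4.1×1.6)/(9.0×6.4×2.8×4.3) = 0.2289

Normalization: ∑ P(n) = 1
P(0) × (1.0000 + 0.4889 + 0.4201 + 0.6152 + 0.2289) = 1
P(0) × 2.7531 = 1
P(0) = 1/2.7531 = 0.3632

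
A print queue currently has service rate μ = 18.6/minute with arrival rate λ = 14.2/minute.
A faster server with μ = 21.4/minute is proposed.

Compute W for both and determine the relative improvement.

System 1: ρ₁ = 14.2/18.6 = 0.7634, W₁ = 1/(18.6-14.2) = 0.2273
System 2: ρ₂ = 14.2/21.4 = 0.6636, W₂ = 1/(21.4-14.2) = 0.1389
Improvement: (W₁-W₂)/W₁ = (0.2273-0.1389)/0.2273 = 38.89%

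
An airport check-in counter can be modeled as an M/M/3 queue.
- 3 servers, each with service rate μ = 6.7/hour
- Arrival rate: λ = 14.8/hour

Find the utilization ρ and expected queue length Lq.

Traffic intensity: ρ = λ/(cμ) = 14.8/(3×6.7) = 0.7363
Since ρ = 0.7363 < 1, system is stable.
Offered load a = λ/μ = cρ = 14.8/6.7 = 2.2090
P₀ = [ Σₙ₌₀^2 aⁿ/n! + a^3/(3!(1-ρ)) ]⁻¹
Σ = a^0/0! + a^1/1! + a^2/2! = 1.0000 + 2.2090 + 2.4397 = 5.6487
a^3/(3!(1-ρ)) = 10.7786/(6 × 0.26368) = 6.8129
P₀ = 1/(5.6487 + 6.8129) = 0.08025
Lq = P₀·a^3·ρ / (3!(1-ρ)²) = 0.080247 × 10.7786 × 0.73632 / (6 × 0.069528) = 1.5267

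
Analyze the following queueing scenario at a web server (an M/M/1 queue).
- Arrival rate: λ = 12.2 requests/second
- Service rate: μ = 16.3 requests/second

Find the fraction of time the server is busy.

Server utilization: ρ = λ/μ
ρ = 12.2/16.3 = 0.7485
The server is busy 74.85% of the time.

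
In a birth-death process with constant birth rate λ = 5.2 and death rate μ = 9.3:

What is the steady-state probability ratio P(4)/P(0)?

For constant rates: P(n)/P(0) = (λ/μ)^n
P(4)/P(0) = (5.2/9.3)^4 = 0.55914^4 = 0.09774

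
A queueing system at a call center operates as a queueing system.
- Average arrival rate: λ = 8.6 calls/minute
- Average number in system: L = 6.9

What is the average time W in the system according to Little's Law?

Little's Law: L = λW, so W = L/λ
W = 6.9/8.6 = 0.8023 minutes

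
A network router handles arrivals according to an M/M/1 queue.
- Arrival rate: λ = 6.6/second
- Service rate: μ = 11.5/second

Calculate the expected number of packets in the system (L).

ρ = λ/μ = 6.6/11.5 = 0.5739
For M/M/1: L = λ/(μ-λ)
L = 6.6/(11.5-6.6) = 6.6/4.90
L = 1.3469 packets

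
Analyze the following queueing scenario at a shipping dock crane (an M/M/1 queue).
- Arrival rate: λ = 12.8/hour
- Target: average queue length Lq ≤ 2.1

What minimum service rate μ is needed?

For M/M/1: Lq = λ²/(μ(μ-λ))
Need Lq ≤ 2.1, i.e. μ(μ-λ) ≥ λ²/2.1
μ² - 12.8μ - 163.84/2.1 ≥ 0  →  μ² - 12.8μ - 78.019048 ≥ 0
Quadratic formula (positive root): μ = [λ + √(λ² + 4×78.019048)]/2
Discriminant: 163.84 + 4×78.019048 = 475.91619, √475.91619 = 21.815503
μ ≥ (12.8 + 21.815503)/2 = 17.3078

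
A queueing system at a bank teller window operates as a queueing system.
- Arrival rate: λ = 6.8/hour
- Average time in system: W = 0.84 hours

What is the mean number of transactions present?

Little's Law: L = λW
L = 6.8 × 0.84 = 5.7120 transactions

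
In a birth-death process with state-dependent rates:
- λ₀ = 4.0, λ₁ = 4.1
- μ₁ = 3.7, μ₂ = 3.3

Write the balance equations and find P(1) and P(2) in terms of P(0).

Balance equations:
State 0: λ₀P₀ = μ₁P₁ → P₁ = (λ₀/μ₁)P₀ = (4.0/3.7)P₀ = 1.0811P₀
State 1: P₂ = (λ₀λ₁)/(μ₁μ₂)P₀ = (4.0×4.1)/(3.7×3.3)P₀ = 1.3432P₀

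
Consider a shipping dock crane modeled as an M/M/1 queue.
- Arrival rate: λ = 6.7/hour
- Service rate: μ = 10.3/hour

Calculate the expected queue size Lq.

ρ = λ/μ = 6.7/10.3 = 0.6505
For M/M/1: Lq = λ²/(μ(μ-λ))
Lq = 44.89/(10.3 × 3.60)
Lq = 1.2106 containers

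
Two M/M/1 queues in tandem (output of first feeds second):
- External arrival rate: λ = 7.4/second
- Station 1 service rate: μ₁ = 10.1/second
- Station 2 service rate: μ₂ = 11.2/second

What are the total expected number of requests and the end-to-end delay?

By Jackson's theorem, each station behaves as independent M/M/1.
Station 1: ρ₁ = 7.4/10.1 = 0.7327, L₁ = ρ₁/(1-ρ₁) = λ/(μ₁-λ) = 7.4/2.70 = 2.7407
Station 2: ρ₂ = 7.4/11.2 = 0.6607, L₂ = ρ₂/(1-ρ₂) = λ/(μ₂-λ) = 7.4/3.80 = 1.9474
Total: L = L₁ + L₂ = 2.7407 + 1.9474 = 4.6881
W = L/λ = 4.6881/7.4 = 0.6335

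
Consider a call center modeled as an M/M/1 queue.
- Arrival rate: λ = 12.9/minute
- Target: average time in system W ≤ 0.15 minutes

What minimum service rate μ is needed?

For M/M/1: W = 1/(μ-λ)
Need W ≤ 0.15, so 1/(μ-λ) ≤ 0.15
μ - λ ≥ 1/0.15 = 6.6667
μ ≥ 12.9 + 6.6667 = 19.5667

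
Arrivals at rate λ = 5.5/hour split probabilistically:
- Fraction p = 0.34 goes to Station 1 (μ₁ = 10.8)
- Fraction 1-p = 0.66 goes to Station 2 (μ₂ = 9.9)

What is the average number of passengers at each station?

Effective rates: λ₁ = 5.5×0.34 = 1.87, λ₂ = 5.5×0.66 = 3.63
Station 1: ρ₁ = 1.87/10.8 = 0.17315, L₁ = ρ₁/(1-ρ₁) = 0.17315/(1-0.17315) = 0.2094
Station 2: ρ₂ = 3.63/9.9 = 0.366667, L₂ = ρ₂/(1-ρ₂) = 0.366667/(1-0.366667) = 0.5789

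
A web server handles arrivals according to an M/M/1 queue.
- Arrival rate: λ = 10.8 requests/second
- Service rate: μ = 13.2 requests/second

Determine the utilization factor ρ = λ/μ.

Server utilization: ρ = λ/μ
ρ = 10.8/13.2 = 0.8182
The server is busy 81.82% of the time.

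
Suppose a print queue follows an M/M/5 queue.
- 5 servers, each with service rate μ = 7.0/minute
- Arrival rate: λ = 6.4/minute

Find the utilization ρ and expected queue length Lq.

Traffic intensity: ρ = λ/(cμ) = 6.4/(5×7.0) = 0.1829
Since ρ = 0.1829 < 1, system is stable.
Offered load a = λ/μ = cρ = 6.4/7.0 = 0.9143
P₀ = [ Σₙ₌₀^4 aⁿ/n! + a^5/(5!(1-ρ)) ]⁻¹
Σ = a^0/0! + a^1/1! + a^2/2! + a^3/3! + a^4/4! = 1.0000 + 0.91429 + 0.41796 + 0.12738 + 0.029115 = 2.4887
a^5/(5!(1-ρ)) = 0.63887/(120 × 0.81714) = 0.006515
P₀ = 1/(2.4887 + 0.006515) = 0.4008
Lq = P₀·a^5·ρ / (5!(1-ρ)²) = 0.40076 × 0.63887 × 0.18286 / (120 × 0.66772) = 0.0005843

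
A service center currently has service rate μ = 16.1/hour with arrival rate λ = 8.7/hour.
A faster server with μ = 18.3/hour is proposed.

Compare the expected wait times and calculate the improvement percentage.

System 1: ρ₁ = 8.7/16.1 = 0.5404, W₁ = 1/(16.1-8.7) = 0.13514
System 2: ρ₂ = 8.7/18.3 = 0.4754, W₂ = 1/(18.3-8.7) = 0.10417
Improvement: (W₁-W₂)/W₁ = (0.13514-0.10417)/0.13514 = 22.92%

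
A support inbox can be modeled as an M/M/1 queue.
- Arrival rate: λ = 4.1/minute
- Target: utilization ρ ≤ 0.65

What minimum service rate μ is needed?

ρ = λ/μ, so μ = λ/ρ
μ ≥ 4.1/0.65 = 6.3077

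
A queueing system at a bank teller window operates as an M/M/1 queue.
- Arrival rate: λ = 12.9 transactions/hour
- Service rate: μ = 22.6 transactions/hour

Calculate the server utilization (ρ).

Server utilization: ρ = λ/μ
ρ = 12.9/22.6 = 0.5708
The server is busy 57.08% of the time.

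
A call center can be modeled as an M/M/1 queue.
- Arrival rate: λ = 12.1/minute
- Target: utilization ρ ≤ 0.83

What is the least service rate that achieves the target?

ρ = λ/μ, so μ = λ/ρ
μ ≥ 12.1/0.83 = 14.5783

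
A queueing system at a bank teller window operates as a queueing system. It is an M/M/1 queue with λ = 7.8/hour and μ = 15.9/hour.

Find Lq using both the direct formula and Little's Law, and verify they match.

Method 1 (direct): Lq = λ²/(μ(μ-λ)) = 60.84/(15.9 × 8.10) = 0.4724

Method 2 (Little's Law):
W = 1/(μ-λ) = 1/8.10 = 0.123457
Wq = W - 1/μ = 0.123457 - 0.0628931 = 0.06056
Lq = λWq = 7.8 × 0.06056 = 0.4724 ✔ (matches Method 1)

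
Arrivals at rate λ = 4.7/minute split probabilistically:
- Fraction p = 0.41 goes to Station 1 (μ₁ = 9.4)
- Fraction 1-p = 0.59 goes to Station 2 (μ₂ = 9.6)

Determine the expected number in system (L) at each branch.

Effective rates: λ₁ = 4.7×0.41 = 1.927, λ₂ = 4.7×0.59 = 2.773
Station 1: ρ₁ = 1.927/9.4 = 0.2050, L₁ = ρ₁/(1-ρ₁) = 0.2050/(1-0.2050) = 0.2579
Station 2: ρ₂ = 2.773/9.6 = 0.28885, L₂ = ρ₂/(1-ρ₂) = 0.28885/(1-0.28885) = 0.4062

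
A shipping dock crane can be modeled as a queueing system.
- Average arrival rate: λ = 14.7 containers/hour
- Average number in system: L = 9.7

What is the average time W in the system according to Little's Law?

Little's Law: L = λW, so W = L/λ
W = 9.7/14.7 = 0.6599 hours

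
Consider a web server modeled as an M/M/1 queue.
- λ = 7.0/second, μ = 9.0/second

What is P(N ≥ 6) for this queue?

ρ = λ/μ = 7.0/9.0 = 0.7778
P(N ≥ n) = ρⁿ
P(N ≥ 6) = 0.7778^6
P(N ≥ 6) = 0.2214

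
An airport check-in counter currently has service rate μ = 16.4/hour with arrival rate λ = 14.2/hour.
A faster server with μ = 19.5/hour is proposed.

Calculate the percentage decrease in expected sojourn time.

System 1: ρ₁ = 14.2/16.4 = 0.8659, W₁ = 1/(16.4-14.2) = 0.45455
System 2: ρ₂ = 14.2/19.5 = 0.7282, W₂ = 1/(19.5-14.2) = 0.18868
Improvement: (W₁-W₂)/W₁ = (0.45455-0.18868)/0.45455 = 58.49%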